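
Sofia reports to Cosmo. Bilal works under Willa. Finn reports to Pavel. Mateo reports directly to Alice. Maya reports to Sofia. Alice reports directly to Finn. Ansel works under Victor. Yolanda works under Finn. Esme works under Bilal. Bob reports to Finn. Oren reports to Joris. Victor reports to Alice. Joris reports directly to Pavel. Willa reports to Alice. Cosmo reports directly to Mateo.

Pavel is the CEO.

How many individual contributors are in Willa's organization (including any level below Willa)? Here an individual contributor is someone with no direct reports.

1

The only person in Willa's organization with no one reporting to them is Esme. That is 1.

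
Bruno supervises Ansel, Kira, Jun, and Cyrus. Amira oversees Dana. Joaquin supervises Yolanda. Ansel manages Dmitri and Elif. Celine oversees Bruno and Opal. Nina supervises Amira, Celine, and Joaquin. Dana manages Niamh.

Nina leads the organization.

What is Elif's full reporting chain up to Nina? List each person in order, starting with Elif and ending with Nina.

Elif reports to Ansel. Ansel reports to Bruno. Bruno reports to Celine. Celine reports to Nina. Nina is at the top.

Elif -> Ansel -> Bruno -> Celine -> Nina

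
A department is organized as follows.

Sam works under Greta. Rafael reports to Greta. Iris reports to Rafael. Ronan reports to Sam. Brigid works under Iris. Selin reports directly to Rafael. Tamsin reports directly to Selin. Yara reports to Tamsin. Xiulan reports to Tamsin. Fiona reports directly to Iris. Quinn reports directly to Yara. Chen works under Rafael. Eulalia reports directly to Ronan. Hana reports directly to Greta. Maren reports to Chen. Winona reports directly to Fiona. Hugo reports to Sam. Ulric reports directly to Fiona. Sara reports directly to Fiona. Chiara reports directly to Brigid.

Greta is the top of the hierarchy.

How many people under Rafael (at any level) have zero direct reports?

7

The people in Rafael's organization with no one reporting to them are Maren, Xiulan, Quinn, Sara, Ulric, Winona, Chiara. That is 7.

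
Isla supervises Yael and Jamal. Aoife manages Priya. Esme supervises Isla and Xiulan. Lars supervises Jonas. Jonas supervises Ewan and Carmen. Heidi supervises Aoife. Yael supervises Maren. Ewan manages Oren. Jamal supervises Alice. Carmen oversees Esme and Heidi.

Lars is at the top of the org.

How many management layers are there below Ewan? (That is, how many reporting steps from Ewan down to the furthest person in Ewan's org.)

The longest chain under Ewan runs Ewan → Oren, which is 1 level below Ewan.

1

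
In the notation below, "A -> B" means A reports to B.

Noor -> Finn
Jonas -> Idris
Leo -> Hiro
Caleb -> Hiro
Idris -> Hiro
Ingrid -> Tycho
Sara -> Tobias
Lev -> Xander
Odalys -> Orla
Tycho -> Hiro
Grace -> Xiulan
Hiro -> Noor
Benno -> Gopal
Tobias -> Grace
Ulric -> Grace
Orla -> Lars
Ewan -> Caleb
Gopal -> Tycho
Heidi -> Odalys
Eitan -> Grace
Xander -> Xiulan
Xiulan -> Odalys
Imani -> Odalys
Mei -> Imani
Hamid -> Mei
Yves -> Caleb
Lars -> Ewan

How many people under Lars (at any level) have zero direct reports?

6

The people in Lars's organization with no one reporting to them are Heidi, Lev, Sara, Ulric, Eitan, Hamid. That is 6.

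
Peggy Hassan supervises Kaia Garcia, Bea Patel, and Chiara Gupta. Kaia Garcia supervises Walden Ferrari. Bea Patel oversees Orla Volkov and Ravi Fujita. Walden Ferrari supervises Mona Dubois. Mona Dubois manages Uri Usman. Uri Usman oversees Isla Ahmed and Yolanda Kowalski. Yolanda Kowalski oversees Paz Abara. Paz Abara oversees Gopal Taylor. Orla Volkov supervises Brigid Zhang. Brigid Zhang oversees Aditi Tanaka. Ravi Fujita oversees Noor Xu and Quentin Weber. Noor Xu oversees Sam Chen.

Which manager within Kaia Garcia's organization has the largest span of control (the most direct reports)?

Direct-report counts within Kaia Garcia's organization: Kaia Garcia has 1; Walden Ferrari has 1; Mona Dubois has 1; Uri Usman has 2; Yolanda Kowalski has 1; Paz Abara has 1. The largest is 2, held by Uri Usman.

Uri Usman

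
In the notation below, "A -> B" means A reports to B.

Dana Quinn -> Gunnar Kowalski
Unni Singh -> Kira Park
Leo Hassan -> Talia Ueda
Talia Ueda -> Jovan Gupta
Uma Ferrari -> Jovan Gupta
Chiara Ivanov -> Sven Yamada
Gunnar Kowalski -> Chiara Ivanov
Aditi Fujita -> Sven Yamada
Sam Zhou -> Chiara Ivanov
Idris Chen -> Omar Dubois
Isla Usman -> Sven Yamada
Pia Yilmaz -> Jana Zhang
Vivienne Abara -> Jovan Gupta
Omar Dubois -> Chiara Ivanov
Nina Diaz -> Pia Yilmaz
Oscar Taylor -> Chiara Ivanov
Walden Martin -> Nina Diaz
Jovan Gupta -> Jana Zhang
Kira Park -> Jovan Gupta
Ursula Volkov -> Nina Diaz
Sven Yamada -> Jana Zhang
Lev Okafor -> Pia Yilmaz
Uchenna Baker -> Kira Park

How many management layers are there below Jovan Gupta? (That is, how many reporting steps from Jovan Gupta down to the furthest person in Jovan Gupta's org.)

2

The longest chain under Jovan Gupta runs Jovan Gupta → Kira Park → Unni Singh, which is 2 levels below Jovan Gupta.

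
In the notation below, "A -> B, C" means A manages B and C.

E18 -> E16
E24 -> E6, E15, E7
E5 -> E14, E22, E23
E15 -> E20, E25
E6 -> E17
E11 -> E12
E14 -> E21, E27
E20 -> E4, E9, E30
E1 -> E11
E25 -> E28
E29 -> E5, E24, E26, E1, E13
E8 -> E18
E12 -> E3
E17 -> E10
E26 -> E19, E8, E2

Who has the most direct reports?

Direct-report counts: E29 has 5; E1 has 1; E11 has 1; E12 has 1; E26 has 3; E8 has 1; E18 has 1; E24 has 3; E15 has 2; E25 has 1; E20 has 3; E6 has 1; E17 has 1; E5 has 3; E14 has 2. The largest is 5, held by E29.

E29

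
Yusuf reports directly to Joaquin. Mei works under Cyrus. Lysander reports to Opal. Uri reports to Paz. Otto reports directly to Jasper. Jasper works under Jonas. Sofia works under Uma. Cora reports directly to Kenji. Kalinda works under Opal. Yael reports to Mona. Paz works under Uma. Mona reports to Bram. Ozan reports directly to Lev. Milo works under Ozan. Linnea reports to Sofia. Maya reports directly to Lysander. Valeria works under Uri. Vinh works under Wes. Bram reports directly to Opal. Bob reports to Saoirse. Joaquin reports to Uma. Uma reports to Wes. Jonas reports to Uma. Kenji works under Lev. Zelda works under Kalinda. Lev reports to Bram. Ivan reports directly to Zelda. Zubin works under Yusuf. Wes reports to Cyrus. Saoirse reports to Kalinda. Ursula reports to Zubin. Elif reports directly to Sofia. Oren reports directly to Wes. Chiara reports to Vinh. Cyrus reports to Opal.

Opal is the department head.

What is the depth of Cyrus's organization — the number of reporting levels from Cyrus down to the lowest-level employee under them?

6

The longest chain under Cyrus runs Cyrus → Wes → Uma → Joaquin → Yusuf → Zubin → Ursula, which is 6 levels below Cyrus.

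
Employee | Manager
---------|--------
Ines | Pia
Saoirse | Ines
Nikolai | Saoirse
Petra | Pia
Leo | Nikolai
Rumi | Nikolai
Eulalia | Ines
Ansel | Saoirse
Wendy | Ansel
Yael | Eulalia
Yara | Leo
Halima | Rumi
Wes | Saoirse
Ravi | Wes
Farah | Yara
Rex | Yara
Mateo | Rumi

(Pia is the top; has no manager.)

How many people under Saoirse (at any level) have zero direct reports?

The people in Saoirse's organization with no one reporting to them are Ravi, Wendy, Mateo, Halima, Rex, Farah. That is 6.

6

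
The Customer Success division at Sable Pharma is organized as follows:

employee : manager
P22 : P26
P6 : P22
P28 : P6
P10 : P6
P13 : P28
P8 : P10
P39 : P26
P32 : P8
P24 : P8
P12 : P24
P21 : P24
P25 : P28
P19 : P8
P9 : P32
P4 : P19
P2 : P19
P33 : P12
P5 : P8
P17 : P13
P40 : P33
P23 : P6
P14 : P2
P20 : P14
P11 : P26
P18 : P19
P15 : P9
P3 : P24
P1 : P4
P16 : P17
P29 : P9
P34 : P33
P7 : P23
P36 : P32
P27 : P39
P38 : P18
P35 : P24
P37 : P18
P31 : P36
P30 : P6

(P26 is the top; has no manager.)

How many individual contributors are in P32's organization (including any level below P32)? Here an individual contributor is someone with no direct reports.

3

The people in P32's organization with no one reporting to them are P31, P29, P15. That is 3.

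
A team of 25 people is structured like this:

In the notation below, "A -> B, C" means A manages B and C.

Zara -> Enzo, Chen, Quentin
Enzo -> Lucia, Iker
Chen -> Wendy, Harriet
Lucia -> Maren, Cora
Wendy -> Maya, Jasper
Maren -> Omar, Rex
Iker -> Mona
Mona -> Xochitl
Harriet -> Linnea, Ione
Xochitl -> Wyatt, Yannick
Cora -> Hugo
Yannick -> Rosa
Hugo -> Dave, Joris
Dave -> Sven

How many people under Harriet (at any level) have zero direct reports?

The people in Harriet's organization with no one reporting to them are Ione, Linnea. That is 2.

2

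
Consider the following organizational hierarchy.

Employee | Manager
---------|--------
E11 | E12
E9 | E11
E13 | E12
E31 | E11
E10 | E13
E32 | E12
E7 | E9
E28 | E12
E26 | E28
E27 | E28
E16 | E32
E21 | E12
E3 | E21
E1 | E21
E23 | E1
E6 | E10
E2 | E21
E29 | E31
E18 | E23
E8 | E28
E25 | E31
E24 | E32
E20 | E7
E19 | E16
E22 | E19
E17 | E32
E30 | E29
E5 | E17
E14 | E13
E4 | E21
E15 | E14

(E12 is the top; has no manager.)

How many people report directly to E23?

E23 directly manages E18. That is 1 direct report.

1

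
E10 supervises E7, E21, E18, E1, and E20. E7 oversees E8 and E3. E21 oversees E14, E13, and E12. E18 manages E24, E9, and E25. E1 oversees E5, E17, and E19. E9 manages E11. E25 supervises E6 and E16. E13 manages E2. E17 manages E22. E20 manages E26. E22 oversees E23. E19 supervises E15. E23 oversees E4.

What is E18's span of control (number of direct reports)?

E18 directly manages E24, E9, E25. That is 3 direct reports.

3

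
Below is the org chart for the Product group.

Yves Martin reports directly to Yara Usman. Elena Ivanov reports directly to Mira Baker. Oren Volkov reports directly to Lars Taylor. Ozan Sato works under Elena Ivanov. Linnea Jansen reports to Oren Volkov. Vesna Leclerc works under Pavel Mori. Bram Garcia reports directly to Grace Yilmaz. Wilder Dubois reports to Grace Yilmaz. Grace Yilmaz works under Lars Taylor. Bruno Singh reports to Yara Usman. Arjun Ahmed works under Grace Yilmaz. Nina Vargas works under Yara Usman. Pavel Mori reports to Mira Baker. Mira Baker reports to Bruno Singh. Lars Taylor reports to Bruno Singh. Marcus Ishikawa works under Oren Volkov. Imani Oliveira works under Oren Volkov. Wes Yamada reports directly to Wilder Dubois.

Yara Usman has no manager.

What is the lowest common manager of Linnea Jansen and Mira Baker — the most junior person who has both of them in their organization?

Bruno Singh

Linnea Jansen's chain of managers is Oren Volkov, Lars Taylor, Bruno Singh, Yara Usman. Mira Baker's chain of managers is Bruno Singh, Yara Usman. The first manager that appears in both chains is Bruno Singh.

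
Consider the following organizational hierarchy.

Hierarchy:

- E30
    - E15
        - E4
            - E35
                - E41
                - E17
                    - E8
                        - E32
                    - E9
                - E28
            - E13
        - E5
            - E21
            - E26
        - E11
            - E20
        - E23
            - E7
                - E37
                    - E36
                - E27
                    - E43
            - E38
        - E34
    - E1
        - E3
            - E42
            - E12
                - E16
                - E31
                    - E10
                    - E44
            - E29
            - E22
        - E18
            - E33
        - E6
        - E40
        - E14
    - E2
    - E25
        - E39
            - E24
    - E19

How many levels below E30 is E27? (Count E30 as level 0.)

4

Chain from E27 up to E30: E27 → E7 → E23 → E15 → E30. That is 4 steps up, so E27 is 4 levels below E30.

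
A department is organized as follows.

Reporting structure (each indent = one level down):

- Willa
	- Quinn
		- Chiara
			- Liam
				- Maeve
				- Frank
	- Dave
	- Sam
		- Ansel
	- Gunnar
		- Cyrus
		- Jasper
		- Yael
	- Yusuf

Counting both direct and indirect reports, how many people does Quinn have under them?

4

Quinn directly manages Chiara. Under Chiara: Liam, Frank, Maeve (3). That's 4 in total.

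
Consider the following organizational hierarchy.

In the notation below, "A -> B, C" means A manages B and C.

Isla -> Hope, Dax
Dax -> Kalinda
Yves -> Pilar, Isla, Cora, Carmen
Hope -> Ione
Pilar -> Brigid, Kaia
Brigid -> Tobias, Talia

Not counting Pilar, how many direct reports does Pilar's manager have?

Pilar reports to Yves. Yves's other direct reports are Isla, Cora, Carmen — 3 peers.

3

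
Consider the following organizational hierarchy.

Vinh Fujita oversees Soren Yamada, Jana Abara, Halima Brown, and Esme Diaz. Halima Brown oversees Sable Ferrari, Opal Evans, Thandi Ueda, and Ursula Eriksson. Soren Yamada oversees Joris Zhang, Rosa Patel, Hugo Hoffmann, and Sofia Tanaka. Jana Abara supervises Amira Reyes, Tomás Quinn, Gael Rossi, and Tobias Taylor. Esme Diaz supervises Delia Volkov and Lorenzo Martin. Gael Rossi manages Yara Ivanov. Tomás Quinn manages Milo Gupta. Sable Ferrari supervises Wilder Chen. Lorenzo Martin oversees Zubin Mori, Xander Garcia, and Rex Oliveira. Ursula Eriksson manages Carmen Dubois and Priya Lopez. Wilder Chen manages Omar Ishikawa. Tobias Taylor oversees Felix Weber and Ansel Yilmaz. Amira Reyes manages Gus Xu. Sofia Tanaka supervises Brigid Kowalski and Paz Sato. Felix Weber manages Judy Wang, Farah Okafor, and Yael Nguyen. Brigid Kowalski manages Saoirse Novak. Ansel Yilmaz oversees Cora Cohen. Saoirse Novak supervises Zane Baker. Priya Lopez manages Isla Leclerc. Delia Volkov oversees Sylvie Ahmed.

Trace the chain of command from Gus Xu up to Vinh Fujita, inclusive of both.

Gus Xu reports to Amira Reyes. Amira Reyes reports to Jana Abara. Jana Abara reports to Vinh Fujita. Vinh Fujita is at the top.

Gus Xu -> Amira Reyes -> Jana Abara -> Vinh Fujita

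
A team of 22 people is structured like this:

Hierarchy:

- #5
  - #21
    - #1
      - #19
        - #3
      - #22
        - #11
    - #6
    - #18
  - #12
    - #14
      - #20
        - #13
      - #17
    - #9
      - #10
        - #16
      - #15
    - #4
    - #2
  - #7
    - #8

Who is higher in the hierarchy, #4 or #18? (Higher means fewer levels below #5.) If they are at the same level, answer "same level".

Both #4 and #18 are 2 levels below #5.

same level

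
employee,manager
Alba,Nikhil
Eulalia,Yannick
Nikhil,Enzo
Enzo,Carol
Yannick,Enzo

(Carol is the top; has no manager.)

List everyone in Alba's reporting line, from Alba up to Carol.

Alba reports to Nikhil. Nikhil reports to Enzo. Enzo reports to Carol. Carol is at the top.

Alba -> Nikhil -> Enzo -> Carol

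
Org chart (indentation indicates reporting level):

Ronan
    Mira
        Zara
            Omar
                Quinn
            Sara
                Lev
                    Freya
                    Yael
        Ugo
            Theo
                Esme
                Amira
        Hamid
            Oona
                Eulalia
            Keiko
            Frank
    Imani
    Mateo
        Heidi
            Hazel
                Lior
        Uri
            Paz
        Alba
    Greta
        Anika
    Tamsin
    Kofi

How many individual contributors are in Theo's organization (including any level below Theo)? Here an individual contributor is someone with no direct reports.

2

The people in Theo's organization with no one reporting to them are Amira, Esme. That is 2.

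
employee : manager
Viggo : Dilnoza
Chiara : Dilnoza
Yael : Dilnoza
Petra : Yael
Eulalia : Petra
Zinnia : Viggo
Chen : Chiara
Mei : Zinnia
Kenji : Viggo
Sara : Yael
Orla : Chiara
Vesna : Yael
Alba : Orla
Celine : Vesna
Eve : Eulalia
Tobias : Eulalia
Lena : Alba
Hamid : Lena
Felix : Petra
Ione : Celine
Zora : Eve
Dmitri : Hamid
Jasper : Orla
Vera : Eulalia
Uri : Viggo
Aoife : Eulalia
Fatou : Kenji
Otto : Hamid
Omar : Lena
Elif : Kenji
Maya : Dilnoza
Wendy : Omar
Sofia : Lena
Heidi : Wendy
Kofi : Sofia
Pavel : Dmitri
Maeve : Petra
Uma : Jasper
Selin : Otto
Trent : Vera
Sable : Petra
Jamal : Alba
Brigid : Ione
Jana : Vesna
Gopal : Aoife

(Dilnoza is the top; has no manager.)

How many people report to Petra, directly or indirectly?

11

Petra directly manages Eulalia, Felix, Maeve, Sable. Under Eulalia: Aoife, Gopal, Vera, Trent, Tobias, Eve, Zora (7). Felix has no reports. Maeve has no reports. Sable has no reports. So Petra's organization is 4 direct reports plus everyone under them: 8 + 1 + 1 + 1 = 11.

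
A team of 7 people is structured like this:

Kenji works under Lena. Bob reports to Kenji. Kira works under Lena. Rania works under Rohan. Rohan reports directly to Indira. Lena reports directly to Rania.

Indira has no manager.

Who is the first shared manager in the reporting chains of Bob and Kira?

Lena

Bob's chain of managers is Kenji, Lena, Rania, Rohan, Indira. Kira's chain of managers is Lena, Rania, Rohan, Indira. The first manager that appears in both chains is Lena.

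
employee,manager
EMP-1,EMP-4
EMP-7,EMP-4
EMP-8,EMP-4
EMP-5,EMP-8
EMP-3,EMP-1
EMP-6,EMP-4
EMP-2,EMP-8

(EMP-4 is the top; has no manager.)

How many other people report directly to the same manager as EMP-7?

EMP-7 reports to EMP-4. EMP-4's other direct reports are EMP-1, EMP-8, EMP-6 — 3 peers.

3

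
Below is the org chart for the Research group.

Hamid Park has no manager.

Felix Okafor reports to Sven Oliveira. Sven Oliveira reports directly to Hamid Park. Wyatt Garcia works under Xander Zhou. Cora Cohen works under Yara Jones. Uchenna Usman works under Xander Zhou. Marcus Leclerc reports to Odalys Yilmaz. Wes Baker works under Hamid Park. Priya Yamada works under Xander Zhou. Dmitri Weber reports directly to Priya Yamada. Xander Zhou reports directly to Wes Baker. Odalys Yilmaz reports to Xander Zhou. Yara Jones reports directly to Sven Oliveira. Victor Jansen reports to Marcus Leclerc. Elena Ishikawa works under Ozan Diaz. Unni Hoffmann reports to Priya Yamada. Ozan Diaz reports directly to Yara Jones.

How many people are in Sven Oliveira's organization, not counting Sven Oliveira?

5

Sven Oliveira directly manages Yara Jones, Felix Okafor. Under Yara Jones: Cora Cohen, Ozan Diaz, Elena Ishikawa (3). Felix Okafor has no reports. So Sven Oliveira's organization is 2 direct reports plus everyone under them: 4 + 1 = 5.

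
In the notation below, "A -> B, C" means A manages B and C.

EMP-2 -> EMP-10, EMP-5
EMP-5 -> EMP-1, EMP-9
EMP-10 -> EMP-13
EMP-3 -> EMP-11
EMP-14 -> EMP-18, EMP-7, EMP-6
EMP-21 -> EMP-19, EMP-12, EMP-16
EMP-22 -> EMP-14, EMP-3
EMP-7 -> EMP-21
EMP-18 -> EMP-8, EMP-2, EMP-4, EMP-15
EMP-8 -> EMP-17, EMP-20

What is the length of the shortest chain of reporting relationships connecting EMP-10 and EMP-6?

EMP-10 is 3 levels below EMP-14, and EMP-6 is 1 level below EMP-14 (their lowest common manager). The shortest path runs up from EMP-10 to EMP-14 and back down to EMP-6: 3 + 1 = 4 links.

4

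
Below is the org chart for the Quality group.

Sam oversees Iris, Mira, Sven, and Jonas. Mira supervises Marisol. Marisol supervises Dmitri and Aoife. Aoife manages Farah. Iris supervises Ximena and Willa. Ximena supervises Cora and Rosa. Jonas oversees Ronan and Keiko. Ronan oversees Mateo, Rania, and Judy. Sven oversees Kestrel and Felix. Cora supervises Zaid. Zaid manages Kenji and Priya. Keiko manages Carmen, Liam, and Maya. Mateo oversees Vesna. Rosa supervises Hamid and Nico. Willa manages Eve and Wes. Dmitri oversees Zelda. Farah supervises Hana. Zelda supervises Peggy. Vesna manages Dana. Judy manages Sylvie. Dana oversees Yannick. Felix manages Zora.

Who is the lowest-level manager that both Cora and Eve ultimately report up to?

Cora's chain of managers is Ximena, Iris, Sam. Eve's chain of managers is Willa, Iris, Sam. The first manager that appears in both chains is Iris.

Iris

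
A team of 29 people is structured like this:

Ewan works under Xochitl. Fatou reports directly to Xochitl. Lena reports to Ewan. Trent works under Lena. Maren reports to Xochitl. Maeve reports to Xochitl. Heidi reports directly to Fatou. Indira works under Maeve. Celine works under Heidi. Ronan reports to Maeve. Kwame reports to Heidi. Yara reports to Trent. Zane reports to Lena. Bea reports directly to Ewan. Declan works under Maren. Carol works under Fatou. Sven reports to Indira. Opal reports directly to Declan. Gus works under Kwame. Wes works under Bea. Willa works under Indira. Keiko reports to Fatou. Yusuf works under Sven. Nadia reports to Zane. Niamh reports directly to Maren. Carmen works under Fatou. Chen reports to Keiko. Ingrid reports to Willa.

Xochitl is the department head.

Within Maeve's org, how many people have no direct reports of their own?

The people in Maeve's organization with no one reporting to them are Ronan, Ingrid, Yusuf. That is 3.

3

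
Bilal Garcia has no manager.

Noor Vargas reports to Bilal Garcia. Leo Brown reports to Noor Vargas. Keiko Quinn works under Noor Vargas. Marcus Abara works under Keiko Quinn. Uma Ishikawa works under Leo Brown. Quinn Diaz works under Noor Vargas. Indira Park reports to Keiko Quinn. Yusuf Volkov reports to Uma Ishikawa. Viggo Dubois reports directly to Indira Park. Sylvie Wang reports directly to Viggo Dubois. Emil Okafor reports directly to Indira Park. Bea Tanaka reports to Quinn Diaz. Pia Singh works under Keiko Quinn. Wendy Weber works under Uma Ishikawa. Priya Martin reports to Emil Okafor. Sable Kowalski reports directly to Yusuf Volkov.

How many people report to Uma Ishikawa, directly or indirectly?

3

Uma Ishikawa directly manages Yusuf Volkov, Wendy Weber. Under Yusuf Volkov: Sable Kowalski (1). Wendy Weber has no reports. So Uma Ishikawa's organization is 2 direct reports plus everyone under them: 2 + 1 = 3.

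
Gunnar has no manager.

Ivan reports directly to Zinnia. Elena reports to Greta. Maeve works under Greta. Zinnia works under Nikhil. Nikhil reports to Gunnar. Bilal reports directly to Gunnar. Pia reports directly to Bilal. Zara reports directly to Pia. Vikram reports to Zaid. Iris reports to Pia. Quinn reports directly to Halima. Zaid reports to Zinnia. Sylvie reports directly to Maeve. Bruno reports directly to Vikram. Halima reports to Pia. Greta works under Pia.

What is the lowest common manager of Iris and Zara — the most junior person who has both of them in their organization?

Pia

Iris's chain of managers is Pia, Bilal, Gunnar. Zara's chain of managers is Pia, Bilal, Gunnar. The first manager that appears in both chains is Pia.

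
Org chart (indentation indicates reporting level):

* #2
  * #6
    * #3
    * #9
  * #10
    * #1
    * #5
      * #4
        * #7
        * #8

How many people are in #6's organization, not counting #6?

#6 directly manages #3, #9. #3 has no reports. #9 has no reports. So #6's organization is 2 direct reports plus everyone under them: 1 + 1 = 2.

2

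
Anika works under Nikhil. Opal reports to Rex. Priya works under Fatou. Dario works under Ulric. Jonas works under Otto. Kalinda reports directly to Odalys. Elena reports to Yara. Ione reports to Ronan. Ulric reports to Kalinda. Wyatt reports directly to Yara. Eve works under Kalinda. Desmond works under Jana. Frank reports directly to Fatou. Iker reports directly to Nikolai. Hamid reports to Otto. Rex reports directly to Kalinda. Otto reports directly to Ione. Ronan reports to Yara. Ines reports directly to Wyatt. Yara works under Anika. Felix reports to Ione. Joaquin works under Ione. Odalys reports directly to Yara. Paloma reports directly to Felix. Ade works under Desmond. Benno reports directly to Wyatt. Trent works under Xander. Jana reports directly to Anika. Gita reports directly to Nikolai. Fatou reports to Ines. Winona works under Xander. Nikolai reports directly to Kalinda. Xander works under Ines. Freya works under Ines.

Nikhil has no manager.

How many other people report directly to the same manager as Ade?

Ade reports to Desmond, and Desmond has no other direct reports. Ade has 0 peers.

0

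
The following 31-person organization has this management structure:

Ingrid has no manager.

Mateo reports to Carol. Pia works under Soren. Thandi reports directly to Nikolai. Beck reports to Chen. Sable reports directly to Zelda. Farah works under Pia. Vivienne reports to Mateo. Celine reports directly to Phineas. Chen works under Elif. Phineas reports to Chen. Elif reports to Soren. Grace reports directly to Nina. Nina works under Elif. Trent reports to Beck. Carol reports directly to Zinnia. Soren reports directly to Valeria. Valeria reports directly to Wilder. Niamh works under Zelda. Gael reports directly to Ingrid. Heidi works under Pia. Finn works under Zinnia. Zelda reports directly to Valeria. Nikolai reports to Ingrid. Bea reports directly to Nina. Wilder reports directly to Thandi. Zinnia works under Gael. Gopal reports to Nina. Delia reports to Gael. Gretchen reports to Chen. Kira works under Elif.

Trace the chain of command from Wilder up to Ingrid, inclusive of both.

Wilder reports to Thandi. Thandi reports to Nikolai. Nikolai reports to Ingrid. Ingrid is at the top.

Wilder -> Thandi -> Nikolai -> Ingrid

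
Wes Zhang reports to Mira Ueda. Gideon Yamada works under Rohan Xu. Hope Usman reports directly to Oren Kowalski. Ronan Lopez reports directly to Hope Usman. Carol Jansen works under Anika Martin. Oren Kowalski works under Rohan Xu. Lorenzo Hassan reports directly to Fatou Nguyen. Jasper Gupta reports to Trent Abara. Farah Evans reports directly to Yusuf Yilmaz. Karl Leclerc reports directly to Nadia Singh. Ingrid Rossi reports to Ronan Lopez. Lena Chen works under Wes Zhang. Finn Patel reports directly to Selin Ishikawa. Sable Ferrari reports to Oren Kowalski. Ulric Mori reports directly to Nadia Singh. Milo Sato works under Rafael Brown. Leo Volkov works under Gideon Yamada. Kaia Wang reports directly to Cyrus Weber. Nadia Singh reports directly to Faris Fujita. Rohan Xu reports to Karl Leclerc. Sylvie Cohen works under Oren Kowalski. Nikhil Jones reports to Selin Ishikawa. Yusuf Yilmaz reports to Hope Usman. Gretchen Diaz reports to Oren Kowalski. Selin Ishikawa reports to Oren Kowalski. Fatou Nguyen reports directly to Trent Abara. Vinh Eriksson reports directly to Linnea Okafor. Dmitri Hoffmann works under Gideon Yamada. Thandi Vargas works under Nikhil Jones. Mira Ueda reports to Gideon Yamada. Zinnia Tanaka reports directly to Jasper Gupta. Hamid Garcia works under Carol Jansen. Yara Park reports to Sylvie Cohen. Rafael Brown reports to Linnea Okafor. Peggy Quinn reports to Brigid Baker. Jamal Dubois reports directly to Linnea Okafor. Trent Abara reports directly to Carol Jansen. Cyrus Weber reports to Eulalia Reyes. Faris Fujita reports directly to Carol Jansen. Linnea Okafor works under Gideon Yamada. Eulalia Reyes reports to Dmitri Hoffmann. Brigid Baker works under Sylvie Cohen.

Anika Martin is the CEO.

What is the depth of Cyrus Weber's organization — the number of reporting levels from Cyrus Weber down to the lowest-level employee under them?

The longest chain under Cyrus Weber runs Cyrus Weber → Kaia Wang, which is 1 level below Cyrus Weber.

1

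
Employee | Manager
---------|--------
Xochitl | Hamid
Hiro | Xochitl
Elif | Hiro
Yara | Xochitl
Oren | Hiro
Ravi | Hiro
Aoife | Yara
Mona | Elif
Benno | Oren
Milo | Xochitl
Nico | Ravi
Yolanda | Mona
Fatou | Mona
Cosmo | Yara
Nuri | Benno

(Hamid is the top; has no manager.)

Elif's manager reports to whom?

Xochitl

Elif reports to Hiro, and Hiro reports to Xochitl. So Elif's skip-level manager is Xochitl.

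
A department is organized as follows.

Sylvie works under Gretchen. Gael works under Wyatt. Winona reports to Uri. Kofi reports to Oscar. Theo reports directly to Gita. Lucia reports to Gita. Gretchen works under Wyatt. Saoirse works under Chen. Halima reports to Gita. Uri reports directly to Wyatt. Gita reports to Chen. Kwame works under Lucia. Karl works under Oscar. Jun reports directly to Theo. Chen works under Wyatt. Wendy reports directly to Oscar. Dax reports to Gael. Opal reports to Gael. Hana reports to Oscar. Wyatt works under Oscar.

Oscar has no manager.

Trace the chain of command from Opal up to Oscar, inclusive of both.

Opal -> Gael -> Wyatt -> Oscar

Opal reports to Gael. Gael reports to Wyatt. Wyatt reports to Oscar. Oscar is at the top.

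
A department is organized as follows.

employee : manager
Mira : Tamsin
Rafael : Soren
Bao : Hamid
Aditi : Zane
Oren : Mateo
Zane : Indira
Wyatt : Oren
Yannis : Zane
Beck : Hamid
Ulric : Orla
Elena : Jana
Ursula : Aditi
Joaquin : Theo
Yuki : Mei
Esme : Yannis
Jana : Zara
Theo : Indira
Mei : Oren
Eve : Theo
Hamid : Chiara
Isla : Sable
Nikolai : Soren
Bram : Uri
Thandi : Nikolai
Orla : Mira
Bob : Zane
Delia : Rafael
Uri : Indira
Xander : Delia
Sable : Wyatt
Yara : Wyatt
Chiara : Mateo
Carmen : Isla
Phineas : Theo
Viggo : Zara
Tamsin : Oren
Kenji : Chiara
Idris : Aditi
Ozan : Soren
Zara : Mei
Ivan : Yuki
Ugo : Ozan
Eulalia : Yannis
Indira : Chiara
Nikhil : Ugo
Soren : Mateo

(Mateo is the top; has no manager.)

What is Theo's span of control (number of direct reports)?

Theo directly manages Phineas, Joaquin, Eve. That is 3 direct reports.

3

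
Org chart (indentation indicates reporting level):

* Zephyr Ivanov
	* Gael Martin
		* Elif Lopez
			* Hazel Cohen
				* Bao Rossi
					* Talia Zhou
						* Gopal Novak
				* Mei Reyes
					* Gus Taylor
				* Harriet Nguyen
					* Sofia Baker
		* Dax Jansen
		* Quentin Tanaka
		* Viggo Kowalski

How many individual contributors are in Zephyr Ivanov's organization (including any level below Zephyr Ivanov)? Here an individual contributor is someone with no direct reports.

The people in Zephyr Ivanov's organization with no one reporting to them are Viggo Kowalski, Quentin Tanaka, Dax Jansen, Sofia Baker, Gus Taylor, Gopal Novak. That is 6.

6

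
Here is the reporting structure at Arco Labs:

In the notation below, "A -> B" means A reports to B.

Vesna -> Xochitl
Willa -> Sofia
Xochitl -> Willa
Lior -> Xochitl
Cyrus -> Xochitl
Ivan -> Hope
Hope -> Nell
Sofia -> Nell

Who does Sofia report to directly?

Sofia reports directly to Nell.

Nell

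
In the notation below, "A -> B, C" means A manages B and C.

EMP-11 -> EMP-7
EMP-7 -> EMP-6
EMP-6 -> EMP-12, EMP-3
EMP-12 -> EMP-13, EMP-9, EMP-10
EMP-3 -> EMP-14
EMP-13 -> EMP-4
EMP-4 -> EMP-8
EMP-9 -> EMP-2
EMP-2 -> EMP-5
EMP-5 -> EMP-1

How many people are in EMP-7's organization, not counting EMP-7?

12

EMP-7 directly manages EMP-6. Under EMP-6: EMP-3, EMP-14, EMP-12, EMP-10, EMP-9, EMP-2, EMP-5, EMP-1, EMP-13, EMP-4, EMP-8 (11). That's 12 in total.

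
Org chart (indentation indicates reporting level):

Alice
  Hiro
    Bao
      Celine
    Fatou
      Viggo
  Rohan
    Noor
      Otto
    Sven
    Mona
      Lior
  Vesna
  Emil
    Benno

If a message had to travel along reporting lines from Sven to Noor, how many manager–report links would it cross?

2

Sven is 1 level below Rohan, and Noor is 1 level below Rohan (their lowest common manager). The shortest path runs up from Sven to Rohan and back down to Noor: 1 + 1 = 2 links.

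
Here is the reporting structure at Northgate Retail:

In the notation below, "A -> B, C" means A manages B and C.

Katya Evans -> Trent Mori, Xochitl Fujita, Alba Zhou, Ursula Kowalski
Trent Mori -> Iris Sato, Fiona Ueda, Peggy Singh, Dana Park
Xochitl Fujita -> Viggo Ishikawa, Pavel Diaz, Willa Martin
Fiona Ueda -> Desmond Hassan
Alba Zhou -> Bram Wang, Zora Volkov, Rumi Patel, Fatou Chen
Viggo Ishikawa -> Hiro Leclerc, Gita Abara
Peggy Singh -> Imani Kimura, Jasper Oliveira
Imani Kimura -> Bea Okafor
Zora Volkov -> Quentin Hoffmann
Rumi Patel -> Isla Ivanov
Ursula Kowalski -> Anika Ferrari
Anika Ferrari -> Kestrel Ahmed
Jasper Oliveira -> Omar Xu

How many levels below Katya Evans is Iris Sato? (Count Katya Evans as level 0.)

2

Chain from Iris Sato up to Katya Evans: Iris Sato → Trent Mori → Katya Evans. That is 2 steps up, so Iris Sato is 2 levels below Katya Evans.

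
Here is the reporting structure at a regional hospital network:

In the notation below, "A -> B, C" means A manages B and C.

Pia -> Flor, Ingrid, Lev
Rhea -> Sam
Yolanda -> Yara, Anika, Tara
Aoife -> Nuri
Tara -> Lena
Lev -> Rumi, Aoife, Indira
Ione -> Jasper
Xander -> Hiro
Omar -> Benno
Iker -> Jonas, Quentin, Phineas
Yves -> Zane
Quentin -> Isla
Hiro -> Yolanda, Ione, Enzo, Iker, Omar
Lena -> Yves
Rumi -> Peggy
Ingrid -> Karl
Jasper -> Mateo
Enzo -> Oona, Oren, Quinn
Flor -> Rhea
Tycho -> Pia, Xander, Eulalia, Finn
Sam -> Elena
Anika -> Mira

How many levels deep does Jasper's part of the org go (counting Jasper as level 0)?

The longest chain under Jasper runs Jasper → Mateo, which is 1 level below Jasper.

1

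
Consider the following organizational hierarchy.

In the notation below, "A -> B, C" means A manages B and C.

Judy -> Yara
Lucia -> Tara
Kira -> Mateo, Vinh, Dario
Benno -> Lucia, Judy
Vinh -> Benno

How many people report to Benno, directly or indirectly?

Benno directly manages Lucia, Judy. Under Lucia: Tara (1). Under Judy: Yara (1). So Benno's organization is 2 direct reports plus everyone under them: 2 + 2 = 4.

4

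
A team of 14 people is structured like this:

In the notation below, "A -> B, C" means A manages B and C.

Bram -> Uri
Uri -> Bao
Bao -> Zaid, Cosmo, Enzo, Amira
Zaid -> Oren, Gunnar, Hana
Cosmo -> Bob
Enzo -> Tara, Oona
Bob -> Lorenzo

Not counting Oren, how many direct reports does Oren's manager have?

Oren reports to Zaid. Zaid's other direct reports are Gunnar, Hana — 2 peers.

2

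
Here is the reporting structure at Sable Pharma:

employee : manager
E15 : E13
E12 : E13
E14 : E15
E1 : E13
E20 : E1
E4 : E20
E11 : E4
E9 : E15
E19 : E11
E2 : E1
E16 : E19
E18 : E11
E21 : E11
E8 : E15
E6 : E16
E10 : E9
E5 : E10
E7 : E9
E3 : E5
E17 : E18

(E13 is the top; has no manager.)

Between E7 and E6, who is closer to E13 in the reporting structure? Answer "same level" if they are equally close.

E7 is 3 levels below E13; E6 is 7. E7 is higher.

E7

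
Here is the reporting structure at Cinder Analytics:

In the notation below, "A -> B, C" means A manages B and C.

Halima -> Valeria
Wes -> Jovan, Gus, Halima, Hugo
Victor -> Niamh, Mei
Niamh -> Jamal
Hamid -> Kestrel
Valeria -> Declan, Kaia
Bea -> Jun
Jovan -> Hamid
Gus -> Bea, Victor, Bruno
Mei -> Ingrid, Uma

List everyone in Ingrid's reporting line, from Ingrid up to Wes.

Ingrid -> Mei -> Victor -> Gus -> Wes

Ingrid reports to Mei. Mei reports to Victor. Victor reports to Gus. Gus reports to Wes. Wes is at the top.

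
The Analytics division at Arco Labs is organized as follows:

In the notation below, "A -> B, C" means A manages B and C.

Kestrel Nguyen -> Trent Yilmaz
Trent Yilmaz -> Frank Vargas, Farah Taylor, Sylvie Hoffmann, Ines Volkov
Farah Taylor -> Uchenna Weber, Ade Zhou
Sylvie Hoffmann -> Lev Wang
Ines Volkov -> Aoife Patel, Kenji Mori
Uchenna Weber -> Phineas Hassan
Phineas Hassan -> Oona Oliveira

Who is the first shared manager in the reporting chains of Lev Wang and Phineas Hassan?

Lev Wang's chain of managers is Sylvie Hoffmann, Trent Yilmaz, Kestrel Nguyen. Phineas Hassan's chain of managers is Uchenna Weber, Farah Taylor, Trent Yilmaz, Kestrel Nguyen. The first manager that appears in both chains is Trent Yilmaz.

Trent Yilmaz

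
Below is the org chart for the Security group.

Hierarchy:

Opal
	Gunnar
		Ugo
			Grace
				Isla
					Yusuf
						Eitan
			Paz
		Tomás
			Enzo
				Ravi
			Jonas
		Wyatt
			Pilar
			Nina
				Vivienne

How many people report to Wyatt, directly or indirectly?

3

Wyatt directly manages Pilar, Nina. Pilar has no reports. Under Nina: Vivienne (1). So Wyatt's organization is 2 direct reports plus everyone under them: 1 + 2 = 3.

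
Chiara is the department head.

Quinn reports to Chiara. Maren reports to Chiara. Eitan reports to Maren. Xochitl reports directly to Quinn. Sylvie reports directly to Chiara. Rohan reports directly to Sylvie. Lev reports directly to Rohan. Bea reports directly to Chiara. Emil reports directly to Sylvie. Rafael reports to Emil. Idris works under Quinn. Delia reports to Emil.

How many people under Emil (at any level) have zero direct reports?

2

The people in Emil's organization with no one reporting to them are Delia, Rafael. That is 2.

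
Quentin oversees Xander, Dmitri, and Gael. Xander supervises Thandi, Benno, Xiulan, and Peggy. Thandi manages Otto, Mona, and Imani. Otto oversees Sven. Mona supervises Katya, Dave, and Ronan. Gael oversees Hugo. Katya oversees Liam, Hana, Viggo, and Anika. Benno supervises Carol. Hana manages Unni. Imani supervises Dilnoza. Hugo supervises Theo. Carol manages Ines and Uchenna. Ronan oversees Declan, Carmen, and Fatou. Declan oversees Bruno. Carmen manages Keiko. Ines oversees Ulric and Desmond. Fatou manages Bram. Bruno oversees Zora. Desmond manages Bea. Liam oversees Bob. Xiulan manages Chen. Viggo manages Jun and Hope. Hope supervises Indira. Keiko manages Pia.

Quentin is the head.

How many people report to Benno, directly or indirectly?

6

Benno directly manages Carol. Under Carol: Uchenna, Ines, Desmond, Bea, Ulric (5). That's 6 in total.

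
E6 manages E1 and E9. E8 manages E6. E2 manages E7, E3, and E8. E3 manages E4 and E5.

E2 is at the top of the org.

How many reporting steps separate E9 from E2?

Chain from E9 up to E2: E9 → E6 → E8 → E2. That is 3 steps up, so E9 is 3 levels below E2.

3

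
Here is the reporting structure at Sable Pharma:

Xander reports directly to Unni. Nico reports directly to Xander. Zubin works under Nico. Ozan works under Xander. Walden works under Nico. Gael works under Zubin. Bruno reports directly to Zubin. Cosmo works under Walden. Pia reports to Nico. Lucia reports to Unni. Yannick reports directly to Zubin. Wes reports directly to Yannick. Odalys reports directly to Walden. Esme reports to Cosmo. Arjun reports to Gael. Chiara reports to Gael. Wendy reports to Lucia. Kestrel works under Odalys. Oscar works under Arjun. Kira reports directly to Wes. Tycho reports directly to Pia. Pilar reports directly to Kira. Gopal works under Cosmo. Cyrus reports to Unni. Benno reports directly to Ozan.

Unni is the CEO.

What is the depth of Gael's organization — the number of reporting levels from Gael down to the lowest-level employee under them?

The longest chain under Gael runs Gael → Arjun → Oscar, which is 2 levels below Gael.

2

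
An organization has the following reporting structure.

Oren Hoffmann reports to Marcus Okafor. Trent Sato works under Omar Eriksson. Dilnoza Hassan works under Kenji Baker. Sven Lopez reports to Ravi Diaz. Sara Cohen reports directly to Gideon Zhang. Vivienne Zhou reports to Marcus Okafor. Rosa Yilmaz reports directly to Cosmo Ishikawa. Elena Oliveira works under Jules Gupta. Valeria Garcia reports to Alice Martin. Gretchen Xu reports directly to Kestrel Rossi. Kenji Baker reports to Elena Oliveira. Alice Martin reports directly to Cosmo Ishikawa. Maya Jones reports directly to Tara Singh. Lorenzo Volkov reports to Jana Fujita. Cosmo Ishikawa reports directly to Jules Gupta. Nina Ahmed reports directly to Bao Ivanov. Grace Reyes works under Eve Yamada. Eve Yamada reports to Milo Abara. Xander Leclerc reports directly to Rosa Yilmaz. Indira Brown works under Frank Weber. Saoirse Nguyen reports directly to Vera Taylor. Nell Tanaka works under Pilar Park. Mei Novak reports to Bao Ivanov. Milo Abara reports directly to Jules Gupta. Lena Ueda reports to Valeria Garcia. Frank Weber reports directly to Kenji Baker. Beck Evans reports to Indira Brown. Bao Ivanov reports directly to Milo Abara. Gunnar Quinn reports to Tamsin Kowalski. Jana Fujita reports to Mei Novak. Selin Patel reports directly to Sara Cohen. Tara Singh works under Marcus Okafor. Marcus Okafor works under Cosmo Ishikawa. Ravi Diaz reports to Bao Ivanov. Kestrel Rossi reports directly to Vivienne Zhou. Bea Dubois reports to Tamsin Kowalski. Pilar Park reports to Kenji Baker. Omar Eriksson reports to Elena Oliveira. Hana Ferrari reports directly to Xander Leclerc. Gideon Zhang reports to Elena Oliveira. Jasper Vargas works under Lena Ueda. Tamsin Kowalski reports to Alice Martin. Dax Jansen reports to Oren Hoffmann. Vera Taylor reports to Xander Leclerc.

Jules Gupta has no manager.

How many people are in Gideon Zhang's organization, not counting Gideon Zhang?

2

Gideon Zhang directly manages Sara Cohen. Under Sara Cohen: Selin Patel (1). That's 2 in total.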